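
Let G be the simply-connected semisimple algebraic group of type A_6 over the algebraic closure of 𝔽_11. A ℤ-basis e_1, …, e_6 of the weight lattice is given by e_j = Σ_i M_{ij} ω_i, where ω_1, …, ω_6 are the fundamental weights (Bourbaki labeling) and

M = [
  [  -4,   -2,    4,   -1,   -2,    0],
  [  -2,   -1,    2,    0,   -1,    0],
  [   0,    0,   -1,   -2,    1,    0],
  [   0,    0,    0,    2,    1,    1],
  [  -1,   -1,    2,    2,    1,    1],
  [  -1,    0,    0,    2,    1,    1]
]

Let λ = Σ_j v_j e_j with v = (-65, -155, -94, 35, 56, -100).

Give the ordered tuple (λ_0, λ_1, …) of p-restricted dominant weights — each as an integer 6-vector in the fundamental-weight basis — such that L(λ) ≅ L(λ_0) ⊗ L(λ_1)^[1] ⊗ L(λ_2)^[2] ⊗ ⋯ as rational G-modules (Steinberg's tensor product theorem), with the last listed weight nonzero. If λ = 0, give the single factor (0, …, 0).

In the fundamental-weight basis, λ has coordinates c = M·v (v = (-65, -155, -94, 35, 56, -100)):
  c_1 = (-4)·(-65) + (-2)·(-155) + (4)·(-94) + (-1)·(35) + (-2)·(56) + (0)·(-100) = 47
  c_2 = (-2)·(-65) + (-1)·(-155) + (2)·(-94) + 0·35 + (-1)·(56) + (0)·(-100) = 41
  c_3 = (0)·(-65) + (0)·(-155) + (-1)·(-94) + (-2)·(35) + 1·56 + (0)·(-100) = 80
  c_4 = (0)·(-65) + (0)·(-155) + (0)·(-94) + 2·35 + 1·56 + (1)·(-100) = 26
  c_5 = (-1)·(-65) + (-1)·(-155) + (2)·(-94) + 2·35 + 1·56 + (1)·(-100) = 58
  c_6 = (-1)·(-65) + (0)·(-155) + (0)·(-94) + 2·35 + 1·56 + (1)·(-100) = 91
Base-11 expansion of each c_i:
  c_1 = 47 = 3·11^0 + 4·11^1
  c_2 = 41 = 8·11^0 + 3·11^1
  c_3 = 80 = 3·11^0 + 7·11^1
  c_4 = 26 = 4·11^0 + 2·11^1
  c_5 = 58 = 3·11^0 + 5·11^1
  c_6 = 91 = 3·11^0 + 8·11^1
Factor λ_0 = (3, 8, 3, 4, 3, 3)
Factor λ_1 = (4, 3, 7, 2, 5, 8)

((3, 8, 3, 4, 3, 3), (4, 3, 7, 2, 5, 8))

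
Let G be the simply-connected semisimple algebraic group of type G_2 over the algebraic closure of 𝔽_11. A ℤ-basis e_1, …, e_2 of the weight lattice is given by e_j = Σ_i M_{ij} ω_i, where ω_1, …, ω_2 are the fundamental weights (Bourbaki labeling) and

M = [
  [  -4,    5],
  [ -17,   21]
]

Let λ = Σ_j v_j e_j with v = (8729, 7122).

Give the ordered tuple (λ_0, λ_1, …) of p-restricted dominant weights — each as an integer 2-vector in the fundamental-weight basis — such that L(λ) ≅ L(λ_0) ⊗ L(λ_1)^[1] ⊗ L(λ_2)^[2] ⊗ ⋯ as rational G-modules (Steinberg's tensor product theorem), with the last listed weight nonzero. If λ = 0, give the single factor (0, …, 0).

Converting to the ω-basis (c_i = row i of M dotted with v = (8729, 7122)):
  c_1 = (-4)·(8729) + (5)·(7122) = 694
  c_2 = (-17)·(8729) + (21)·(7122) = 1169
p = 11; digits c_i = Σ_j d_{ij}·11^j, 0 ≤ d_{ij} < 11:
  c_1 = 694 = 1·11^0 + 8·11^1 + 5·11^2
  c_2 = 1169 = 3·11^0 + 7·11^1 + 9·11^2
λ_0 = (1, 3)
λ_1 = (8, 7)
λ_2 = (5, 9)

((1, 3), (8, 7), (5, 9))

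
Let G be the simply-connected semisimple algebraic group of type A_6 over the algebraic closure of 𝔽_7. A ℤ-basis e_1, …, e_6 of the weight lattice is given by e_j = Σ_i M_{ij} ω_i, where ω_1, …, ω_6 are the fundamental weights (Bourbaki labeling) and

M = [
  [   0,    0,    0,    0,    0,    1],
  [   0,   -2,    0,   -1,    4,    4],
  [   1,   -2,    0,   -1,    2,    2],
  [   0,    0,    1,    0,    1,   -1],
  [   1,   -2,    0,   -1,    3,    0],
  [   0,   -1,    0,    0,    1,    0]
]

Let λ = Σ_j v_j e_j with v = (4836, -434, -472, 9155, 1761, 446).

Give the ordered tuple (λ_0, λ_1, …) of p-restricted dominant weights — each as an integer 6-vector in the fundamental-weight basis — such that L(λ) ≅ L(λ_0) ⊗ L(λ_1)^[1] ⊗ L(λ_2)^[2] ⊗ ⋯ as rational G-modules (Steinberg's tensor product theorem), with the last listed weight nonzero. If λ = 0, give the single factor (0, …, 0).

In the fundamental-weight basis, λ has coordinates c = M·v (v = (4836, -434, -472, 9155, 1761, 446)):
  c_1 = (0)·(4836) + (0)·(-434) + (0)·(-472) + (0)·(9155) + (0)·(1761) + (1)·(446) = 446
  c_2 = (0)·(4836) + (-2)·(-434) + (0)·(-472) + (-1)·(9155) + (4)·(1761) + (4)·(446) = 541
  c_3 = (1)·(4836) + (-2)·(-434) + (0)·(-472) + (-1)·(9155) + (2)·(1761) + (2)·(446) = 963
  c_4 = (0)·(4836) + (0)·(-434) + (1)·(-472) + (0)·(9155) + (1)·(1761) + (-1)·(446) = 843
  c_5 = (1)·(4836) + (-2)·(-434) + (0)·(-472) + (-1)·(9155) + (3)·(1761) + (0)·(446) = 1832
  c_6 = (0)·(4836) + (-1)·(-434) + (0)·(-472) + (0)·(9155) + (1)·(1761) + (0)·(446) = 2195
p = 7; digits c_i = Σ_j d_{ij}·7^j, 0 ≤ d_{ij} < 7:
  c_1 = 446 = 5·7^0 + 0·7^1 + 2·7^2 + 1·7^3
  c_2 = 541 = 2·7^0 + 0·7^1 + 4·7^2 + 1·7^3
  c_3 = 963 = 4·7^0 + 4·7^1 + 5·7^2 + 2·7^3
  c_4 = 843 = 3·7^0 + 1·7^1 + 3·7^2 + 2·7^3
  c_5 = 1832 = 5·7^0 + 2·7^1 + 2·7^2 + 5·7^3
  c_6 = 2195 = 4·7^0 + 5·7^1 + 2·7^2 + 6·7^3
Factor λ_0 = (5, 2, 4, 3, 5, 4)
Factor λ_1 = (0, 0, 4, 1, 2, 5)
Factor λ_2 = (2, 4, 5, 3, 2, 2)
Factor λ_3 = (1, 1, 2, 2, 5, 6)

((5, 2, 4, 3, 5, 4), (0, 0, 4, 1, 2, 5), (2, 4, 5, 3, 2, 2), (1, 1, 2, 2, 5, 6))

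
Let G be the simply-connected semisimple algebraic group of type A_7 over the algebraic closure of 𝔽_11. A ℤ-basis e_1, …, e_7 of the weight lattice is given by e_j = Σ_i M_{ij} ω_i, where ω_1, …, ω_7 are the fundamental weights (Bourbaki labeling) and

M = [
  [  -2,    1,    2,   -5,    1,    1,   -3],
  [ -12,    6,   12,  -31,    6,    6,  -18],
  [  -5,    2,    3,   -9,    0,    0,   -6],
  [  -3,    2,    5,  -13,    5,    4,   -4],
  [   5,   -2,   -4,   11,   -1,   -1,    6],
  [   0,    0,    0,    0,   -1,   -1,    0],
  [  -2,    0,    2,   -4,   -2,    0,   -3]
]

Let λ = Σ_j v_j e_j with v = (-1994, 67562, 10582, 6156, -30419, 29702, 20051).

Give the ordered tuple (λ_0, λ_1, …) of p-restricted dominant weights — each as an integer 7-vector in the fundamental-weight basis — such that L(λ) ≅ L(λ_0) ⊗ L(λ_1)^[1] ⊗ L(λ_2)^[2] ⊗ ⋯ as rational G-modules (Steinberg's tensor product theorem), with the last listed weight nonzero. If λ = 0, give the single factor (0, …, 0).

In the fundamental-weight basis, λ has coordinates c = M·v (v = (-1994, 67562, 10582, 6156, -30419, 29702, 20051)):
  c_1 = (-2)·(-1994) + (1)·(67562) + (2)·(10582) + (-5)·(6156) + (1)·(-30419) + (1)·(29702) + (-3)·(20051) = 1064
  c_2 = (-12)·(-1994) + (6)·(67562) + (12)·(10582) + (-31)·(6156) + (6)·(-30419) + (6)·(29702) + (-18)·(20051) = 228
  c_3 = (-5)·(-1994) + (2)·(67562) + (3)·(10582) + (-9)·(6156) + (0)·(-30419) + (0)·(29702) + (-6)·(20051) = 1130
  c_4 = (-3)·(-1994) + (2)·(67562) + (5)·(10582) + (-13)·(6156) + (5)·(-30419) + (4)·(29702) + (-4)·(20051) = 497
  c_5 = (5)·(-1994) + (-2)·(67562) + (-4)·(10582) + (11)·(6156) + (-1)·(-30419) + (-1)·(29702) + (6)·(20051) = 1317
  c_6 = (0)·(-1994) + (0)·(67562) + (0)·(10582) + (0)·(6156) + (-1)·(-30419) + (-1)·(29702) + (0)·(20051) = 717
  c_7 = (-2)·(-1994) + (0)·(67562) + (2)·(10582) + (-4)·(6156) + (-2)·(-30419) + (0)·(29702) + (-3)·(20051) = 1213
p = 11; digits c_i = Σ_j d_{ij}·11^j, 0 ≤ d_{ij} < 11:
  c_1 = 1064 = 8·11^0 + 8·11^1 + 8·11^2
  c_2 = 228 = 8·11^0 + 9·11^1 + 1·11^2
  c_3 = 1130 = 8·11^0 + 3·11^1 + 9·11^2
  c_4 = 497 = 2·11^0 + 1·11^1 + 4·11^2
  c_5 = 1317 = 8·11^0 + 9·11^1 + 10·11^2
  c_6 = 717 = 2·11^0 + 10·11^1 + 5·11^2
  c_7 = 1213 = 3·11^0 + 0·11^1 + 10·11^2
p-restricted factor λ_0 = (8, 8, 8, 2, 8, 2, 3)
p-restricted factor λ_1 = (8, 9, 3, 1, 9, 10, 0)
p-restricted factor λ_2 = (8, 1, 9, 4, 10, 5, 10)

((8, 8, 8, 2, 8, 2, 3), (8, 9, 3, 1, 9, 10, 0), (8, 1, 9, 4, 10, 5, 10))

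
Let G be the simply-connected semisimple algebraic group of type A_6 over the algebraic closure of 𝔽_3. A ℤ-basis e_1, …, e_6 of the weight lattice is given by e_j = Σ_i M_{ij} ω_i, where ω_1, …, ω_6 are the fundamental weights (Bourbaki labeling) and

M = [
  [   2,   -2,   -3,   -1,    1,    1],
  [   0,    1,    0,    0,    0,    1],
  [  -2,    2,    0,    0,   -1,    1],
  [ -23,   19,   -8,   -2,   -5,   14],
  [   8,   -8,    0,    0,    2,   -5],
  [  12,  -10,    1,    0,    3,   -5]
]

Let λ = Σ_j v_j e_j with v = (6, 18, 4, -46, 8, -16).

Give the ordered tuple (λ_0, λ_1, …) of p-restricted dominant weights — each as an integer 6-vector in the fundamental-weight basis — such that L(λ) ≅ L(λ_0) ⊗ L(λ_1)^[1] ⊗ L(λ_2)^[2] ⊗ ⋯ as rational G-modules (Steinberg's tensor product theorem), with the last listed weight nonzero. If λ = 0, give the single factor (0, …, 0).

Compute c_i = Σ_j M_{ij} v_j with v = (6, 18, 4, -46, 8, -16):
  c_1 = 2*6 + -2*18 + -3*4 + -1*-46 + 1*8 + 1*-16 = 2
  c_2 = 0*6 + 1*18 + 0*4 + 0*-46 + 0*8 + 1*-16 = 2
  c_3 = -2*6 + 2*18 + 0*4 + 0*-46 + -1*8 + 1*-16 = 0
  c_4 = -23*6 + 19*18 + -8*4 + -2*-46 + -5*8 + 14*-16 = 0
  c_5 = 8*6 + -8*18 + 0*4 + 0*-46 + 2*8 + -5*-16 = 0
  c_6 = 12*6 + -10*18 + 1*4 + 0*-46 + 3*8 + -5*-16 = 0
p = 3; digits c_i = Σ_j d_{ij}·3^j, 0 ≤ d_{ij} < 3:
  c_1 = 2 = 2·3^0
  c_2 = 2 = 2·3^0
  c_3 = 0
  c_4 = 0
  c_5 = 0
  c_6 = 0
p-restricted factor λ_0 = (2, 2, 0, 0, 0, 0)

((2, 2, 0, 0, 0, 0),)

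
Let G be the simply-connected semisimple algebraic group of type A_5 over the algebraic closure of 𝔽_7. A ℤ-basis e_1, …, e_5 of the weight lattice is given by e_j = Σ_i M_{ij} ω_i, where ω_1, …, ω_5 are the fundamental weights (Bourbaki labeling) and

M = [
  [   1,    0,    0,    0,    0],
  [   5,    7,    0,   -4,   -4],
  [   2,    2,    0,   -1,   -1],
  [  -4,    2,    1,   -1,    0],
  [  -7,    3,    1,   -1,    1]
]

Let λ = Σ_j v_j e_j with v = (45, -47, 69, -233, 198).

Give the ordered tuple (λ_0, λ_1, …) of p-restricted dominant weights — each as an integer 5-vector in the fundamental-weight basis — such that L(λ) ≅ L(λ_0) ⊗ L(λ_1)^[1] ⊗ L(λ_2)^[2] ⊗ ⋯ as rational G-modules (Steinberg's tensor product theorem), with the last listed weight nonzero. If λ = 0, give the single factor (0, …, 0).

((3, 1, 3, 0, 2), (6, 5, 4, 4, 6))

Change of basis e → ω: c = M·v where v = (45, -47, 69, -233, 198):
  c_1 = (1)·(45) + (0)·(-47) + (0)·(69) + (0)·(-233) + (0)·(198) = 45
  c_2 = (5)·(45) + (7)·(-47) + (0)·(69) + (-4)·(-233) + (-4)·(198) = 36
  c_3 = (2)·(45) + (2)·(-47) + (0)·(69) + (-1)·(-233) + (-1)·(198) = 31
  c_4 = (-4)·(45) + (2)·(-47) + (1)·(69) + (-1)·(-233) + (0)·(198) = 28
  c_5 = (-7)·(45) + (3)·(-47) + (1)·(69) + (-1)·(-233) + (1)·(198) = 44
Base-7 expansion of each c_i:
  c_1 = 45 = 3·7^0 + 6·7^1
  c_2 = 36 = 1·7^0 + 5·7^1
  c_3 = 31 = 3·7^0 + 4·7^1
  c_4 = 28 = 0·7^0 + 4·7^1
  c_5 = 44 = 2·7^0 + 6·7^1
p-restricted factor λ_0 = (3, 1, 3, 0, 2)
p-restricted factor λ_1 = (6, 5, 4, 4, 6)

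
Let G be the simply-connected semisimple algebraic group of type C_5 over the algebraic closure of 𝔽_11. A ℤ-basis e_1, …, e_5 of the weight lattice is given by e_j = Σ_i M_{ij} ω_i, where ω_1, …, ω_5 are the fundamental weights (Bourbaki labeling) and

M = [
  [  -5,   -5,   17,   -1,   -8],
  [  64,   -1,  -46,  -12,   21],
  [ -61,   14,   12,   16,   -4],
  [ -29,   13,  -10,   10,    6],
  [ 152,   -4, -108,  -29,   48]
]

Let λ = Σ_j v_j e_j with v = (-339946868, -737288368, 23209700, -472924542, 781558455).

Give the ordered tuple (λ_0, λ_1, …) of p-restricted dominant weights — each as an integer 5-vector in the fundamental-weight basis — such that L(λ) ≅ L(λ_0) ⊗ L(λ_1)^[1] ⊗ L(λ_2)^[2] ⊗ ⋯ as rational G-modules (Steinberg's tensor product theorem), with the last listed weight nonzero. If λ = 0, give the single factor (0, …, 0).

((5, 9, 9, 3, 9), (7, 0, 6, 1, 7), (0, 7, 0, 3, 9), (9, 0, 5, 4, 6), (4, 4, 3, 7, 2), (7, 5, 1, 10, 1))

ω-coordinates c = M·v, v = (-339946868, -737288368, 23209700, -472924542, 781558455):
  c_1 = (-5)·(-339946868) + (-5)·(-737288368) + 17·23209700 + (-1)·(-472924542) + (-8)·(781558455) = 1197982
  c_2 = (64)·(-339946868) + (-1)·(-737288368) + (-46)·(23209700) + (-12)·(-472924542) + 21·781558455 = 864675
  c_3 = (-61)·(-339946868) + (14)·(-737288368) + 12·23209700 + (16)·(-472924542) + (-4)·(781558455) = 211704
  c_4 = (-29)·(-339946868) + (13)·(-737288368) + (-10)·(23209700) + (10)·(-472924542) + 6·781558455 = 1718698
  c_5 = (152)·(-339946868) + (-4)·(-737288368) + (-108)·(23209700) + (-29)·(-472924542) + 48·781558455 = 199494
Expand coordinatewise in base 11:
  c_1 = 1197982 = 5·11^0 + 7·11^1 + 0·11^2 + 9·11^3 + 4·11^4 + 7·11^5
  c_2 = 864675 = 9·11^0 + 0·11^1 + 7·11^2 + 0·11^3 + 4·11^4 + 5·11^5
  c_3 = 211704 = 9·11^0 + 6·11^1 + 0·11^2 + 5·11^3 + 3·11^4 + 1·11^5
  c_4 = 1718698 = 3·11^0 + 1·11^1 + 3·11^2 + 4·11^3 + 7·11^4 + 10·11^5
  c_5 = 199494 = 9·11^0 + 7·11^1 + 9·11^2 + 6·11^3 + 2·11^4 + 1·11^5
p-restricted factor λ_0 = (5, 9, 9, 3, 9)
p-restricted factor λ_1 = (7, 0, 6, 1, 7)
p-restricted factor λ_2 = (0, 7, 0, 3, 9)
p-restricted factor λ_3 = (9, 0, 5, 4, 6)
p-restricted factor λ_4 = (4, 4, 3, 7, 2)
p-restricted factor λ_5 = (7, 5, 1, 10, 1)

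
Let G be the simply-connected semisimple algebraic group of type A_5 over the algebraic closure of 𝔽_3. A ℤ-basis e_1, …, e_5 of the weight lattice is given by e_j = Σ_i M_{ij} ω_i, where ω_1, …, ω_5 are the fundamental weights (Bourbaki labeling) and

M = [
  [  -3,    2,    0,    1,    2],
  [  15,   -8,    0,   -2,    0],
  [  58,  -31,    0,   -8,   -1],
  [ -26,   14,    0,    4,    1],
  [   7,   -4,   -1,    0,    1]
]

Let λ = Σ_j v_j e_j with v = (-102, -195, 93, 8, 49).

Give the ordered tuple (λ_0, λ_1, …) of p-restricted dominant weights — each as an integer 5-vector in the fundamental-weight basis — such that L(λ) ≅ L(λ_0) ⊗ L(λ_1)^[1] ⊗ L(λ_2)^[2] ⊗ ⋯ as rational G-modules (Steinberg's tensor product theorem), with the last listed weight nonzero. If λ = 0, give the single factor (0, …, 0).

Converting to the ω-basis (c_i = row i of M dotted with v = (-102, -195, 93, 8, 49)):
  c_1 = (-3)·(-102) + (2)·(-195) + 0·93 + 1·8 + 2·49 = 22
  c_2 = (15)·(-102) + (-8)·(-195) + 0·93 + (-2)·(8) + 0·49 = 14
  c_3 = (58)·(-102) + (-31)·(-195) + 0·93 + (-8)·(8) + (-1)·(49) = 16
  c_4 = (-26)·(-102) + (14)·(-195) + 0·93 + 4·8 + 1·49 = 3
  c_5 = (7)·(-102) + (-4)·(-195) + (-1)·(93) + 0·8 + 1·49 = 22
Base-3 expansion of each c_i:
  c_1 = 22 = 1·3^0 + 1·3^1 + 2·3^2
  c_2 = 14 = 2·3^0 + 1·3^1 + 1·3^2
  c_3 = 16 = 1·3^0 + 2·3^1 + 1·3^2
  c_4 = 3 = 0·3^0 + 1·3^1
  c_5 = 22 = 1·3^0 + 1·3^1 + 2·3^2
λ_0 = (1, 2, 1, 0, 1)
λ_1 = (1, 1, 2, 1, 1)
λ_2 = (2, 1, 1, 0, 2)

((1, 2, 1, 0, 1), (1, 1, 2, 1, 1), (2, 1, 1, 0, 2))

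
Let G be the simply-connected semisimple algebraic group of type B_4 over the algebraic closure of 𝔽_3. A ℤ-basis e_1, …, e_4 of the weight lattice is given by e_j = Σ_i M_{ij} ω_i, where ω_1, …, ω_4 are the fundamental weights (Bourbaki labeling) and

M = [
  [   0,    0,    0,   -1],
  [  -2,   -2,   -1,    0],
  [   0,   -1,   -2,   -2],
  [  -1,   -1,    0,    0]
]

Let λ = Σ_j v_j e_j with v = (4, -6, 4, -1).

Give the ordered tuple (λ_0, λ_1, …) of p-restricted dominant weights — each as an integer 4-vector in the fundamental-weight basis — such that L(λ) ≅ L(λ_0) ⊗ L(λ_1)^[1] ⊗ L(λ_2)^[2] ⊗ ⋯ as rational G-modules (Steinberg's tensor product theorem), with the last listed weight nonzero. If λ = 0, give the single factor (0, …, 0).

ω-coordinates c = M·v, v = (4, -6, 4, -1):
  c_1 = (0)·(4) + (0)·(-6) + (0)·(4) + (-1)·(-1) = 1
  c_2 = (-2)·(4) + (-2)·(-6) + (-1)·(4) + (0)·(-1) = 0
  c_3 = (0)·(4) + (-1)·(-6) + (-2)·(4) + (-2)·(-1) = 0
  c_4 = (-1)·(4) + (-1)·(-6) + (0)·(4) + (0)·(-1) = 2
p = 3; digits c_i = Σ_j d_{ij}·3^j, 0 ≤ d_{ij} < 3:
  c_1 = 1 = 1·3^0
  c_2 = 0
  c_3 = 0
  c_4 = 2 = 2·3^0
λ_0 = (1, 0, 0, 2)

((1, 0, 0, 2),)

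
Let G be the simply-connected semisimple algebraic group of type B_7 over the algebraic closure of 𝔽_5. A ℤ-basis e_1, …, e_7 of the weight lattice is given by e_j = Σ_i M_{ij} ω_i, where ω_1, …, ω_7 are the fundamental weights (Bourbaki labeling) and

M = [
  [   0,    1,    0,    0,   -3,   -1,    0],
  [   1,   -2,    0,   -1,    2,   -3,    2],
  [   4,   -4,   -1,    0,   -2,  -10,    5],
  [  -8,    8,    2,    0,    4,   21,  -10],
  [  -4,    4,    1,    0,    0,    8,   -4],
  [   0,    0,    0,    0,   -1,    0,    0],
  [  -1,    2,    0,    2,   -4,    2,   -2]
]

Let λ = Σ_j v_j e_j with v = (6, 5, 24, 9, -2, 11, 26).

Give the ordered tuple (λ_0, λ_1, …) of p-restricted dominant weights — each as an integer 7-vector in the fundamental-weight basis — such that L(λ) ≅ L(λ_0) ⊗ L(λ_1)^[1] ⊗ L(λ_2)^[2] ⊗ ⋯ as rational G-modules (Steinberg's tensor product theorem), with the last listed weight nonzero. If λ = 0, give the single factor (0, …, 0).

((0, 2, 4, 3, 4, 2, 0),)

Converting to the ω-basis (c_i = row i of M dotted with v = (6, 5, 24, 9, -2, 11, 26)):
  c_1 = 0*6 + 1*5 + 0*24 + 0*9 + -3*-2 + -1*11 + 0*26 = 0
  c_2 = 1*6 + -2*5 + 0*24 + -1*9 + 2*-2 + -3*11 + 2*26 = 2
  c_3 = 4*6 + -4*5 + -1*24 + 0*9 + -2*-2 + -10*11 + 5*26 = 4
  c_4 = -8*6 + 8*5 + 2*24 + 0*9 + 4*-2 + 21*11 + -10*26 = 3
  c_5 = -4*6 + 4*5 + 1*24 + 0*9 + 0*-2 + 8*11 + -4*26 = 4
  c_6 = 0*6 + 0*5 + 0*24 + 0*9 + -1*-2 + 0*11 + 0*26 = 2
  c_7 = -1*6 + 2*5 + 0*24 + 2*9 + -4*-2 + 2*11 + -2*26 = 0
Expand coordinatewise in base 5:
  c_1 = 0
  c_2 = 2 = 2·5^0
  c_3 = 4 = 4·5^0
  c_4 = 3 = 3·5^0
  c_5 = 4 = 4·5^0
  c_6 = 2 = 2·5^0
  c_7 = 0
Factor λ_0 = (0, 2, 4, 3, 4, 2, 0)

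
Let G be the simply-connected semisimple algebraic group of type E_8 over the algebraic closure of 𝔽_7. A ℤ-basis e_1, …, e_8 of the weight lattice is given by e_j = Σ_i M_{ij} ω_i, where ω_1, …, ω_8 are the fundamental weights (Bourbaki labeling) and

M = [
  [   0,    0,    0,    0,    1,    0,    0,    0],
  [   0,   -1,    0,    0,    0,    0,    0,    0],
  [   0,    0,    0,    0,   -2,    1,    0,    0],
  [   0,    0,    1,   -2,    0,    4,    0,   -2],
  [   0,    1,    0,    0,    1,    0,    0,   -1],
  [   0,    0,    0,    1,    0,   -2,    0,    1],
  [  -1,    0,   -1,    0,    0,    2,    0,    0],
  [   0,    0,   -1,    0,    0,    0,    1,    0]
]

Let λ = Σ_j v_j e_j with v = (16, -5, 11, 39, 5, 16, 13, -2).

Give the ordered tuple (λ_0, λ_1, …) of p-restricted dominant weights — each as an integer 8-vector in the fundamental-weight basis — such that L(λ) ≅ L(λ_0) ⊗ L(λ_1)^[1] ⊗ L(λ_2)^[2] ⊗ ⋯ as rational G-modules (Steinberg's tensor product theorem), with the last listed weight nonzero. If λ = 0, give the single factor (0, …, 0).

Compute c_i = Σ_j M_{ij} v_j with v = (16, -5, 11, 39, 5, 16, 13, -2):
  c_1 = 0·16 + (0)·(-5) + 0·11 + 0·39 + 1·5 + 0·16 + 0·13 + (0)·(-2) = 5
  c_2 = 0·16 + (-1)·(-5) + 0·11 + 0·39 + 0·5 + 0·16 + 0·13 + (0)·(-2) = 5
  c_3 = 0·16 + (0)·(-5) + 0·11 + 0·39 + (-2)·(5) + 1·16 + 0·13 + (0)·(-2) = 6
  c_4 = 0·16 + (0)·(-5) + 1·11 + (-2)·(39) + 0·5 + 4·16 + 0·13 + (-2)·(-2) = 1
  c_5 = 0·16 + (1)·(-5) + 0·11 + 0·39 + 1·5 + 0·16 + 0·13 + (-1)·(-2) = 2
  c_6 = 0·16 + (0)·(-5) + 0·11 + 1·39 + 0·5 + (-2)·(16) + 0·13 + (1)·(-2) = 5
  c_7 = (-1)·(16) + (0)·(-5) + (-1)·(11) + 0·39 + 0·5 + 2·16 + 0·13 + (0)·(-2) = 5
  c_8 = 0·16 + (0)·(-5) + (-1)·(11) + 0·39 + 0·5 + 0·16 + 1·13 + (0)·(-2) = 2
Base-7 expansion of each c_i:
  c_1 = 5 = 5·7^0
  c_2 = 5 = 5·7^0
  c_3 = 6 = 6·7^0
  c_4 = 1 = 1·7^0
  c_5 = 2 = 2·7^0
  c_6 = 5 = 5·7^0
  c_7 = 5 = 5·7^0
  c_8 = 2 = 2·7^0
Factor λ_0 = (5, 5, 6, 1, 2, 5, 5, 2)

((5, 5, 6, 1, 2, 5, 5, 2),)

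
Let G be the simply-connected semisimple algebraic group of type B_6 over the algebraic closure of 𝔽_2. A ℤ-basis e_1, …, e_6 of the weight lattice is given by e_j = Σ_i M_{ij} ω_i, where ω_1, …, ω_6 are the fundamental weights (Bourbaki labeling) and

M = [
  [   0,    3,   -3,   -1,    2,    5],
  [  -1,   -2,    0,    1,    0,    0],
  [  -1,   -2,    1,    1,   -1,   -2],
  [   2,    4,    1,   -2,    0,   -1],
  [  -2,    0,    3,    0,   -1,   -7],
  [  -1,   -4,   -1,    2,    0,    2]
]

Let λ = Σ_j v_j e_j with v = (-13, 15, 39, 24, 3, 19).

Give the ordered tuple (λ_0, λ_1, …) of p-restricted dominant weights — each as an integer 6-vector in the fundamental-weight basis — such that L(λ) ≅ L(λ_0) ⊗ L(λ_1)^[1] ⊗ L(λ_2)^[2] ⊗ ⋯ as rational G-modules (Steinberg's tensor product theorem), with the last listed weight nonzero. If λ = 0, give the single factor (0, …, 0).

In the fundamental-weight basis, λ has coordinates c = M·v (v = (-13, 15, 39, 24, 3, 19)):
  c_1 = (0)·(-13) + (3)·(15) + (-3)·(39) + (-1)·(24) + (2)·(3) + (5)·(19) = 5
  c_2 = (-1)·(-13) + (-2)·(15) + (0)·(39) + (1)·(24) + (0)·(3) + (0)·(19) = 7
  c_3 = (-1)·(-13) + (-2)·(15) + (1)·(39) + (1)·(24) + (-1)·(3) + (-2)·(19) = 5
  c_4 = (2)·(-13) + (4)·(15) + (1)·(39) + (-2)·(24) + (0)·(3) + (-1)·(19) = 6
  c_5 = (-2)·(-13) + (0)·(15) + (3)·(39) + (0)·(24) + (-1)·(3) + (-7)·(19) = 7
  c_6 = (-1)·(-13) + (-4)·(15) + (-1)·(39) + (2)·(24) + (0)·(3) + (2)·(19) = 0
p = 2; digits c_i = Σ_j d_{ij}·2^j, 0 ≤ d_{ij} < 2:
  c_1 = 5 = 1·2^0 + 0·2^1 + 1·2^2
  c_2 = 7 = 1·2^0 + 1·2^1 + 1·2^2
  c_3 = 5 = 1·2^0 + 0·2^1 + 1·2^2
  c_4 = 6 = 0·2^0 + 1·2^1 + 1·2^2
  c_5 = 7 = 1·2^0 + 1·2^1 + 1·2^2
  c_6 = 0
Factor λ_0 = (1, 1, 1, 0, 1, 0)
Factor λ_1 = (0, 1, 0, 1, 1, 0)
Factor λ_2 = (1, 1, 1, 1, 1, 0)

((1, 1, 1, 0, 1, 0), (0, 1, 0, 1, 1, 0), (1, 1, 1, 1, 1, 0))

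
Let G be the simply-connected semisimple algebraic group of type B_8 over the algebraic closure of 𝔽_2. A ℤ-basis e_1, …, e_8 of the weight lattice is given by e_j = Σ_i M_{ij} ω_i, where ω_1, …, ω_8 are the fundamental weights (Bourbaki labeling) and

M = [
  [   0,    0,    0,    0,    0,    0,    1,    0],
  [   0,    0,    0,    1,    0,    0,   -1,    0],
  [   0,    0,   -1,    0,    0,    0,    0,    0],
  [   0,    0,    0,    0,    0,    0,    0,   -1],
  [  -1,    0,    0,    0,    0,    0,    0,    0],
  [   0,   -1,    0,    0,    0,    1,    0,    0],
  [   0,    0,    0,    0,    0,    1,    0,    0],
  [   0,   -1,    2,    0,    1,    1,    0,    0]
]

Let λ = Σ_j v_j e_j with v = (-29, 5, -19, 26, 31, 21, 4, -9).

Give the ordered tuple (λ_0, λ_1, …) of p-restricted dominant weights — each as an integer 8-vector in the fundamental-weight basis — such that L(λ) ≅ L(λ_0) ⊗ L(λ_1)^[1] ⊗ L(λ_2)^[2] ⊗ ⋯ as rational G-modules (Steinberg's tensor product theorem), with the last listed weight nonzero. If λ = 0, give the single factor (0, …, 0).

In the fundamental-weight basis, λ has coordinates c = M·v (v = (-29, 5, -19, 26, 31, 21, 4, -9)):
  c_1 = (0)·(-29) + 0·5 + (0)·(-19) + 0·26 + 0·31 + 0·21 + 1·4 + (0)·(-9) = 4
  c_2 = (0)·(-29) + 0·5 + (0)·(-19) + 1·26 + 0·31 + 0·21 + (-1)·(4) + (0)·(-9) = 22
  c_3 = (0)·(-29) + 0·5 + (-1)·(-19) + 0·26 + 0·31 + 0·21 + 0·4 + (0)·(-9) = 19
  c_4 = (0)·(-29) + 0·5 + (0)·(-19) + 0·26 + 0·31 + 0·21 + 0·4 + (-1)·(-9) = 9
  c_5 = (-1)·(-29) + 0·5 + (0)·(-19) + 0·26 + 0·31 + 0·21 + 0·4 + (0)·(-9) = 29
  c_6 = (0)·(-29) + (-1)·(5) + (0)·(-19) + 0·26 + 0·31 + 1·21 + 0·4 + (0)·(-9) = 16
  c_7 = (0)·(-29) + 0·5 + (0)·(-19) + 0·26 + 0·31 + 1·21 + 0·4 + (0)·(-9) = 21
  c_8 = (0)·(-29) + (-1)·(5) + (2)·(-19) + 0·26 + 1·31 + 1·21 + 0·4 + (0)·(-9) = 9
Expand coordinatewise in base 2:
  c_1 = 4 = 0·2^0 + 0·2^1 + 1·2^2
  c_2 = 22 = 0·2^0 + 1·2^1 + 1·2^2 + 0·2^3 + 1·2^4
  c_3 = 19 = 1·2^0 + 1·2^1 + 0·2^2 + 0·2^3 + 1·2^4
  c_4 = 9 = 1·2^0 + 0·2^1 + 0·2^2 + 1·2^3
  c_5 = 29 = 1·2^0 + 0·2^1 + 1·2^2 + 1·2^3 + 1·2^4
  c_6 = 16 = 0·2^0 + 0·2^1 + 0·2^2 + 0·2^3 + 1·2^4
  c_7 = 21 = 1·2^0 + 0·2^1 + 1·2^2 + 0·2^3 + 1·2^4
  c_8 = 9 = 1·2^0 + 0·2^1 + 0·2^2 + 1·2^3
p-restricted factor λ_0 = (0, 0, 1, 1, 1, 0, 1, 1)
p-restricted factor λ_1 = (0, 1, 1, 0, 0, 0, 0, 0)
p-restricted factor λ_2 = (1, 1, 0, 0, 1, 0, 1, 0)
p-restricted factor λ_3 = (0, 0, 0, 1, 1, 0, 0, 1)
p-restricted factor λ_4 = (0, 1, 1, 0, 1, 1, 1, 0)

((0, 0, 1, 1, 1, 0, 1, 1), (0, 1, 1, 0, 0, 0, 0, 0), (1, 1, 0, 0, 1, 0, 1, 0), (0, 0, 0, 1, 1, 0, 0, 1), (0, 1, 1, 0, 1, 1, 1, 0))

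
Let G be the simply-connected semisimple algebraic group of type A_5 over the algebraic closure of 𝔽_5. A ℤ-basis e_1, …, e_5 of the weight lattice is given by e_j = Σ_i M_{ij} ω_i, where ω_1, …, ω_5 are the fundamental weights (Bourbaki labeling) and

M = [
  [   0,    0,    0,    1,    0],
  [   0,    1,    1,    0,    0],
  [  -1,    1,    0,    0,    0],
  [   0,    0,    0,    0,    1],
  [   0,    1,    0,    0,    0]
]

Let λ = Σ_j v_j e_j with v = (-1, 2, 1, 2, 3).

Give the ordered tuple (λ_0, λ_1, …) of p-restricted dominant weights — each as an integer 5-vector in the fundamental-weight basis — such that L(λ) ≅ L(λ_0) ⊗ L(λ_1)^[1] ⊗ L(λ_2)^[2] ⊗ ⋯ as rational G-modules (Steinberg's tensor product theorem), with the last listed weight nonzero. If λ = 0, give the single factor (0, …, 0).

((2, 3, 3, 3, 2),)

Converting to the ω-basis (c_i = row i of M dotted with v = (-1, 2, 1, 2, 3)):
  c_1 = (0)·(-1) + 0·2 + 0·1 + 1·2 + 0·3 = 2
  c_2 = (0)·(-1) + 1·2 + 1·1 + 0·2 + 0·3 = 3
  c_3 = (-1)·(-1) + 1·2 + 0·1 + 0·2 + 0·3 = 3
  c_4 = (0)·(-1) + 0·2 + 0·1 + 0·2 + 1·3 = 3
  c_5 = (0)·(-1) + 1·2 + 0·1 + 0·2 + 0·3 = 2
Base-5 expansion of each c_i:
  c_1 = 2 = 2·5^0
  c_2 = 3 = 3·5^0
  c_3 = 3 = 3·5^0
  c_4 = 3 = 3·5^0
  c_5 = 2 = 2·5^0
Factor λ_0 = (2, 3, 3, 3, 2)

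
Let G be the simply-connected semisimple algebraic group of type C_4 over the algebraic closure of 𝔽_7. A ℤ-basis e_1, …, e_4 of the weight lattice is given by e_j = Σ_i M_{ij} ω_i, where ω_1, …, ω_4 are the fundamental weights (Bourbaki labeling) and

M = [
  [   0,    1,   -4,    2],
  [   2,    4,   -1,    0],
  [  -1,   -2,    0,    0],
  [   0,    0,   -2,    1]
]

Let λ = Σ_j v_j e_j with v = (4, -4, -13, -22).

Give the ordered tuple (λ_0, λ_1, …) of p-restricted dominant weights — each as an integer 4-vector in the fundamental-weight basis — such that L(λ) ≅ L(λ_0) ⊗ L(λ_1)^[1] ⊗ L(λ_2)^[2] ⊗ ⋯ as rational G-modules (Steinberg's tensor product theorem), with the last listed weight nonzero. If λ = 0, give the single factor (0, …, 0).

In the fundamental-weight basis, λ has coordinates c = M·v (v = (4, -4, -13, -22)):
  c_1 = 0*4 + 1*-4 + -4*-13 + 2*-22 = 4
  c_2 = 2*4 + 4*-4 + -1*-13 + 0*-22 = 5
  c_3 = -1*4 + -2*-4 + 0*-13 + 0*-22 = 4
  c_4 = 0*4 + 0*-4 + -2*-13 + 1*-22 = 4
Writing each c_i in base p = 7:
  c_1 = 4 = 4·7^0
  c_2 = 5 = 5·7^0
  c_3 = 4 = 4·7^0
  c_4 = 4 = 4·7^0
Factor λ_0 = (4, 5, 4, 4)

((4, 5, 4, 4),)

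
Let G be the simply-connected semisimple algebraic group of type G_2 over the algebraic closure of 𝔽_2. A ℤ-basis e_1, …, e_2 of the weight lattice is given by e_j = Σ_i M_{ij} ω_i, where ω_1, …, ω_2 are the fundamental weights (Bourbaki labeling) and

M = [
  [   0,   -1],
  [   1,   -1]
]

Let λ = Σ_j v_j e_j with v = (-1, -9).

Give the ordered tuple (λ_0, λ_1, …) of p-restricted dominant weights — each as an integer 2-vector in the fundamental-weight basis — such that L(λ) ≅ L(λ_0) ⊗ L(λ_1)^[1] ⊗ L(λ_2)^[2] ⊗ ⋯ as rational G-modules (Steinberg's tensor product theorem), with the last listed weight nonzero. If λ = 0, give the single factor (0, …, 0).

((1, 0), (0, 0), (0, 0), (1, 1))

Change of basis e → ω: c = M·v where v = (-1, -9):
  c_1 = 0*-1 + -1*-9 = 9
  c_2 = 1*-1 + -1*-9 = 8
Writing each c_i in base p = 2:
  c_1 = 9 = 1·2^0 + 0·2^1 + 0·2^2 + 1·2^3
  c_2 = 8 = 0·2^0 + 0·2^1 + 0·2^2 + 1·2^3
Factor λ_0 = (1, 0)
Factor λ_1 = (0, 0)
Factor λ_2 = (0, 0)
Factor λ_3 = (1, 1)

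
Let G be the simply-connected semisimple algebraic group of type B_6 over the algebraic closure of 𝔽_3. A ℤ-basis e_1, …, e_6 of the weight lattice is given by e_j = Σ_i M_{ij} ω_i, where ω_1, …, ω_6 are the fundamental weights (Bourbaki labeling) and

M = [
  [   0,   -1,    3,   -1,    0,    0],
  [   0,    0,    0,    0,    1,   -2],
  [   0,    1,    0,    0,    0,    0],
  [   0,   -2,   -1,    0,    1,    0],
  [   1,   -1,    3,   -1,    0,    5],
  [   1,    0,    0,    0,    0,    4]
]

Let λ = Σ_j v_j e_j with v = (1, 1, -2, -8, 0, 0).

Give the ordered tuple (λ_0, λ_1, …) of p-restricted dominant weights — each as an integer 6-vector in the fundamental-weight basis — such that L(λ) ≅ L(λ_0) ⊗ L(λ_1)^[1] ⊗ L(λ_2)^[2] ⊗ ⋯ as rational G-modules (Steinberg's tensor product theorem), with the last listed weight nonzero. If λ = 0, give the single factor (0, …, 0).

Change of basis e → ω: c = M·v where v = (1, 1, -2, -8, 0, 0):
  c_1 = 0*1 + -1*1 + 3*-2 + -1*-8 + 0*0 + 0*0 = 1
  c_2 = 0*1 + 0*1 + 0*-2 + 0*-8 + 1*0 + -2*0 = 0
  c_3 = 0*1 + 1*1 + 0*-2 + 0*-8 + 0*0 + 0*0 = 1
  c_4 = 0*1 + -2*1 + -1*-2 + 0*-8 + 1*0 + 0*0 = 0
  c_5 = 1*1 + -1*1 + 3*-2 + -1*-8 + 0*0 + 5*0 = 2
  c_6 = 1*1 + 0*1 + 0*-2 + 0*-8 + 0*0 + 4*0 = 1
Expand coordinatewise in base 3:
  c_1 = 1 = 1·3^0
  c_2 = 0
  c_3 = 1 = 1·3^0
  c_4 = 0
  c_5 = 2 = 2·3^0
  c_6 = 1 = 1·3^0
p-restricted factor λ_0 = (1, 0, 1, 0, 2, 1)

((1, 0, 1, 0, 2, 1),)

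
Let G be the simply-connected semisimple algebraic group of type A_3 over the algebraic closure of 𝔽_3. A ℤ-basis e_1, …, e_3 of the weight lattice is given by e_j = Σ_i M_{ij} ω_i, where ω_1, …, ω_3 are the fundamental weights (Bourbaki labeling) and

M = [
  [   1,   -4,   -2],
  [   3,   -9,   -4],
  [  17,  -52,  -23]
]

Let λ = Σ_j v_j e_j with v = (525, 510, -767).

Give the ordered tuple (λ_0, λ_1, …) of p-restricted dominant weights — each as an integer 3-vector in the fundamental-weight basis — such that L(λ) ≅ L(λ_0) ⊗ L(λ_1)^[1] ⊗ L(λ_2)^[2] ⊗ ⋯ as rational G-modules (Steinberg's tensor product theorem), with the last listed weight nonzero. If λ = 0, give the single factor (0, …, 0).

((1, 2, 1), (0, 2, 0), (2, 2, 2), (0, 1, 1))

ω-coordinates c = M·v, v = (525, 510, -767):
  c_1 = 1·525 + (-4)·(510) + (-2)·(-767) = 19
  c_2 = 3·525 + (-9)·(510) + (-4)·(-767) = 53
  c_3 = 17·525 + (-52)·(510) + (-23)·(-767) = 46
p = 3; digits c_i = Σ_j d_{ij}·3^j, 0 ≤ d_{ij} < 3:
  c_1 = 19 = 1·3^0 + 0·3^1 + 2·3^2
  c_2 = 53 = 2·3^0 + 2·3^1 + 2·3^2 + 1·3^3
  c_3 = 46 = 1·3^0 + 0·3^1 + 2·3^2 + 1·3^3
Factor λ_0 = (1, 2, 1)
Factor λ_1 = (0, 2, 0)
Factor λ_2 = (2, 2, 2)
Factor λ_3 = (0, 1, 1)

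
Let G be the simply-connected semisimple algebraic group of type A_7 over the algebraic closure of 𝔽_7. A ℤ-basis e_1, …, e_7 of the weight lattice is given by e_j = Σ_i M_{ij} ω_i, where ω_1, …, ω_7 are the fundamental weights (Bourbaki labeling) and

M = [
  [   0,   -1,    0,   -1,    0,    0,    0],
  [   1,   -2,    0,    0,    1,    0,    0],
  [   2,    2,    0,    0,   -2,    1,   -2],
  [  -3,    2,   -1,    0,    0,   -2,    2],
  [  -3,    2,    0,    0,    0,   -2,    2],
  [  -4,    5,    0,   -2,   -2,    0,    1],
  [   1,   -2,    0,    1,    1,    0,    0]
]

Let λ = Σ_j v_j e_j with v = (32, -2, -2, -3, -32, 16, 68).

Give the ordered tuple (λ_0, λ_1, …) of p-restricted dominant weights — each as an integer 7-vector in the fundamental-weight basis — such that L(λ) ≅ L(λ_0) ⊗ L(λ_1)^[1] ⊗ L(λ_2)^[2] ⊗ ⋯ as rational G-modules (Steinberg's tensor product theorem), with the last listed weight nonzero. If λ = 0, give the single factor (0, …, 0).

In the fundamental-weight basis, λ has coordinates c = M·v (v = (32, -2, -2, -3, -32, 16, 68)):
  c_1 = (0)·(32) + (-1)·(-2) + (0)·(-2) + (-1)·(-3) + (0)·(-32) + (0)·(16) + (0)·(68) = 5
  c_2 = (1)·(32) + (-2)·(-2) + (0)·(-2) + (0)·(-3) + (1)·(-32) + (0)·(16) + (0)·(68) = 4
  c_3 = (2)·(32) + (2)·(-2) + (0)·(-2) + (0)·(-3) + (-2)·(-32) + (1)·(16) + (-2)·(68) = 4
  c_4 = (-3)·(32) + (2)·(-2) + (-1)·(-2) + (0)·(-3) + (0)·(-32) + (-2)·(16) + (2)·(68) = 6
  c_5 = (-3)·(32) + (2)·(-2) + (0)·(-2) + (0)·(-3) + (0)·(-32) + (-2)·(16) + (2)·(68) = 4
  c_6 = (-4)·(32) + (5)·(-2) + (0)·(-2) + (-2)·(-3) + (-2)·(-32) + (0)·(16) + (1)·(68) = 0
  c_7 = (1)·(32) + (-2)·(-2) + (0)·(-2) + (1)·(-3) + (1)·(-32) + (0)·(16) + (0)·(68) = 1
Base-7 expansion of each c_i:
  c_1 = 5 = 5·7^0
  c_2 = 4 = 4·7^0
  c_3 = 4 = 4·7^0
  c_4 = 6 = 6·7^0
  c_5 = 4 = 4·7^0
  c_6 = 0
  c_7 = 1 = 1·7^0
Factor λ_0 = (5, 4, 4, 6, 4, 0, 1)

((5, 4, 4, 6, 4, 0, 1),)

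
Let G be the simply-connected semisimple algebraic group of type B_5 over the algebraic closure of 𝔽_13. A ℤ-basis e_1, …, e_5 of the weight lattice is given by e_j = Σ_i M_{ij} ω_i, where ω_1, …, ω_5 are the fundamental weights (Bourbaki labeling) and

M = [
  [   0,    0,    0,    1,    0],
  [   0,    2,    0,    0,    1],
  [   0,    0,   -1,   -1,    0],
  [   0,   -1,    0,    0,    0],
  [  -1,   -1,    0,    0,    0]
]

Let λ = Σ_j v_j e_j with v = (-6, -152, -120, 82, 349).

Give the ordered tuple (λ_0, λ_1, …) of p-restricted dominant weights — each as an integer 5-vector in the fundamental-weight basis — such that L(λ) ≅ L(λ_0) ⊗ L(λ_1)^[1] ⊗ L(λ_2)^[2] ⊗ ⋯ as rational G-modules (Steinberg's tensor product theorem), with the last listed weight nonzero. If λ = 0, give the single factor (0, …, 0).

ω-coordinates c = M·v, v = (-6, -152, -120, 82, 349):
  c_1 = (0)·(-6) + (0)·(-152) + (0)·(-120) + 1·82 + 0·349 = 82
  c_2 = (0)·(-6) + (2)·(-152) + (0)·(-120) + 0·82 + 1·349 = 45
  c_3 = (0)·(-6) + (0)·(-152) + (-1)·(-120) + (-1)·(82) + 0·349 = 38
  c_4 = (0)·(-6) + (-1)·(-152) + (0)·(-120) + 0·82 + 0·349 = 152
  c_5 = (-1)·(-6) + (-1)·(-152) + (0)·(-120) + 0·82 + 0·349 = 158
Base-13 expansion of each c_i:
  c_1 = 82 = 4·13^0 + 6·13^1
  c_2 = 45 = 6·13^0 + 3·13^1
  c_3 = 38 = 12·13^0 + 2·13^1
  c_4 = 152 = 9·13^0 + 11·13^1
  c_5 = 158 = 2·13^0 + 12·13^1
p-restricted factor λ_0 = (4, 6, 12, 9, 2)
p-restricted factor λ_1 = (6, 3, 2, 11, 12)

((4, 6, 12, 9, 2), (6, 3, 2, 11, 12))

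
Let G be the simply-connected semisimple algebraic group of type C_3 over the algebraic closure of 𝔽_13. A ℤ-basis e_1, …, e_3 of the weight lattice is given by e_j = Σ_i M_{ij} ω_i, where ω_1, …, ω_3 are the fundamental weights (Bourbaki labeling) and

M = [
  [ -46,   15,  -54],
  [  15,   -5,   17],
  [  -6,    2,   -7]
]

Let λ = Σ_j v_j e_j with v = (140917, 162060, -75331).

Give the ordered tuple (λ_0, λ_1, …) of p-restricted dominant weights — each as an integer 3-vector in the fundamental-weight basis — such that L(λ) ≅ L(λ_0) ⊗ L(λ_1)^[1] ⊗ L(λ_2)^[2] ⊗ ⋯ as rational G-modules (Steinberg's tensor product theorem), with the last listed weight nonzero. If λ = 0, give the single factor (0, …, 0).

((4, 0, 7), (2, 1, 1), (7, 5, 9), (7, 10, 2))

ω-coordinates c = M·v, v = (140917, 162060, -75331):
  c_1 = -46*140917 + 15*162060 + -54*-75331 = 16592
  c_2 = 15*140917 + -5*162060 + 17*-75331 = 22828
  c_3 = -6*140917 + 2*162060 + -7*-75331 = 5935
Writing each c_i in base p = 13:
  c_1 = 16592 = 4·13^0 + 2·13^1 + 7·13^2 + 7·13^3
  c_2 = 22828 = 0·13^0 + 1·13^1 + 5·13^2 + 10·13^3
  c_3 = 5935 = 7·13^0 + 1·13^1 + 9·13^2 + 2·13^3
p-restricted factor λ_0 = (4, 0, 7)
p-restricted factor λ_1 = (2, 1, 1)
p-restricted factor λ_2 = (7, 5, 9)
p-restricted factor λ_3 = (7, 10, 2)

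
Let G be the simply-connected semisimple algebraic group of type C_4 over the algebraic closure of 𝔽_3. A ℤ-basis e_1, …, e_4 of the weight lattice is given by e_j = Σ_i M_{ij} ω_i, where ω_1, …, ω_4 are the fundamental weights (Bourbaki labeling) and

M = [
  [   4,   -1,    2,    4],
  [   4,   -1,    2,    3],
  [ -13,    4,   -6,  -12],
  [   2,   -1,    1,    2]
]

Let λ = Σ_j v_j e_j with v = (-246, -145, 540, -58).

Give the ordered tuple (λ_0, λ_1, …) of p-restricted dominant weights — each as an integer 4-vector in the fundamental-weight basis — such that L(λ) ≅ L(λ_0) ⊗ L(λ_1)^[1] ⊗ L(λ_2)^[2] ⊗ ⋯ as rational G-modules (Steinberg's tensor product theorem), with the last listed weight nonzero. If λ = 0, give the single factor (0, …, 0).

Converting to the ω-basis (c_i = row i of M dotted with v = (-246, -145, 540, -58)):
  c_1 = 4*-246 + -1*-145 + 2*540 + 4*-58 = 9
  c_2 = 4*-246 + -1*-145 + 2*540 + 3*-58 = 67
  c_3 = -13*-246 + 4*-145 + -6*540 + -12*-58 = 74
  c_4 = 2*-246 + -1*-145 + 1*540 + 2*-58 = 77
p = 3; digits c_i = Σ_j d_{ij}·3^j, 0 ≤ d_{ij} < 3:
  c_1 = 9 = 0·3^0 + 0·3^1 + 1·3^2
  c_2 = 67 = 1·3^0 + 1·3^1 + 1·3^2 + 2·3^3
  c_3 = 74 = 2·3^0 + 0·3^1 + 2·3^2 + 2·3^3
  c_4 = 77 = 2·3^0 + 1·3^1 + 2·3^2 + 2·3^3
Factor λ_0 = (0, 1, 2, 2)
Factor λ_1 = (0, 1, 0, 1)
Factor λ_2 = (1, 1, 2, 2)
Factor λ_3 = (0, 2, 2, 2)

((0, 1, 2, 2), (0, 1, 0, 1), (1, 1, 2, 2), (0, 2, 2, 2))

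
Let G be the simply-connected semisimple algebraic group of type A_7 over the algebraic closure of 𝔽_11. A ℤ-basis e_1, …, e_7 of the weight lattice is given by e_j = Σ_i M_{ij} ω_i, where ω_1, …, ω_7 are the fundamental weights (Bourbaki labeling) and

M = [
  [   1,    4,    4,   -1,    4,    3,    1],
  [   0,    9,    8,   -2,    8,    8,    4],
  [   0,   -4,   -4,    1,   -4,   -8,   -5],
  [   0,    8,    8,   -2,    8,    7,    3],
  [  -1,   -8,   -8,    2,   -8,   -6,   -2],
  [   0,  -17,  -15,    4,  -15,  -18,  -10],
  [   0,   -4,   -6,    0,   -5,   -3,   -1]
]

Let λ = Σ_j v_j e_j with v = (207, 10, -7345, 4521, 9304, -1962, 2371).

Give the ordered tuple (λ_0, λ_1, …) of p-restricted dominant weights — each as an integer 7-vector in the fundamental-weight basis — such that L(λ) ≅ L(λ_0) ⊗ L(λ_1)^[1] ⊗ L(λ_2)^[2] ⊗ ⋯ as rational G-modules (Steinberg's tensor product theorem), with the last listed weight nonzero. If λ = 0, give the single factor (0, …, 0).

In the fundamental-weight basis, λ has coordinates c = M·v (v = (207, 10, -7345, 4521, 9304, -1962, 2371)):
  c_1 = (1)·(207) + (4)·(10) + (4)·(-7345) + (-1)·(4521) + (4)·(9304) + (3)·(-1962) + (1)·(2371) = 47
  c_2 = (0)·(207) + (9)·(10) + (8)·(-7345) + (-2)·(4521) + (8)·(9304) + (8)·(-1962) + (4)·(2371) = 508
  c_3 = (0)·(207) + (-4)·(10) + (-4)·(-7345) + (1)·(4521) + (-4)·(9304) + (-8)·(-1962) + (-5)·(2371) = 486
  c_4 = (0)·(207) + (8)·(10) + (8)·(-7345) + (-2)·(4521) + (8)·(9304) + (7)·(-1962) + (3)·(2371) = 89
  c_5 = (-1)·(207) + (-8)·(10) + (-8)·(-7345) + (2)·(4521) + (-8)·(9304) + (-6)·(-1962) + (-2)·(2371) = 113
  c_6 = (0)·(207) + (-17)·(10) + (-15)·(-7345) + (4)·(4521) + (-15)·(9304) + (-18)·(-1962) + (-10)·(2371) = 135
  c_7 = (0)·(207) + (-4)·(10) + (-6)·(-7345) + (0)·(4521) + (-5)·(9304) + (-3)·(-1962) + (-1)·(2371) = 1025
Expand coordinatewise in base 11:
  c_1 = 47 = 3·11^0 + 4·11^1
  c_2 = 508 = 2·11^0 + 2·11^1 + 4·11^2
  c_3 = 486 = 2·11^0 + 0·11^1 + 4·11^2
  c_4 = 89 = 1·11^0 + 8·11^1
  c_5 = 113 = 3·11^0 + 10·11^1
  c_6 = 135 = 3·11^0 + 1·11^1 + 1·11^2
  c_7 = 1025 = 2·11^0 + 5·11^1 + 8·11^2
p-restricted factor λ_0 = (3, 2, 2, 1, 3, 3, 2)
p-restricted factor λ_1 = (4, 2, 0, 8, 10, 1, 5)
p-restricted factor λ_2 = (0, 4, 4, 0, 0, 1, 8)

((3, 2, 2, 1, 3, 3, 2), (4, 2, 0, 8, 10, 1, 5), (0, 4, 4, 0, 0, 1, 8))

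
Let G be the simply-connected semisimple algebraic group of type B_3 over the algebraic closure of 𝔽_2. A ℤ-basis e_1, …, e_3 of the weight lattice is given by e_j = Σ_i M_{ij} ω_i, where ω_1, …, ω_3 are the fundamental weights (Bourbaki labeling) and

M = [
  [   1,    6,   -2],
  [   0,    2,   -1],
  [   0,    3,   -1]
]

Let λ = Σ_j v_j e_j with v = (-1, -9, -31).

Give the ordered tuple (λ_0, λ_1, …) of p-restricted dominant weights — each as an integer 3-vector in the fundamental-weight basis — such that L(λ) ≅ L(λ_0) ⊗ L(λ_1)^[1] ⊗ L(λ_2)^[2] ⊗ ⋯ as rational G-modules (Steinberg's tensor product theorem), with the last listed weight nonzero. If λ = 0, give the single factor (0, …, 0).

((1, 1, 0), (1, 0, 0), (1, 1, 1), (0, 1, 0))

ω-coordinates c = M·v, v = (-1, -9, -31):
  c_1 = 1*-1 + 6*-9 + -2*-31 = 7
  c_2 = 0*-1 + 2*-9 + -1*-31 = 13
  c_3 = 0*-1 + 3*-9 + -1*-31 = 4
Base-2 expansion of each c_i:
  c_1 = 7 = 1·2^0 + 1·2^1 + 1·2^2
  c_2 = 13 = 1·2^0 + 0·2^1 + 1·2^2 + 1·2^3
  c_3 = 4 = 0·2^0 + 0·2^1 + 1·2^2
Factor λ_0 = (1, 1, 0)
Factor λ_1 = (1, 0, 0)
Factor λ_2 = (1, 1, 1)
Factor λ_3 = (0, 1, 0)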